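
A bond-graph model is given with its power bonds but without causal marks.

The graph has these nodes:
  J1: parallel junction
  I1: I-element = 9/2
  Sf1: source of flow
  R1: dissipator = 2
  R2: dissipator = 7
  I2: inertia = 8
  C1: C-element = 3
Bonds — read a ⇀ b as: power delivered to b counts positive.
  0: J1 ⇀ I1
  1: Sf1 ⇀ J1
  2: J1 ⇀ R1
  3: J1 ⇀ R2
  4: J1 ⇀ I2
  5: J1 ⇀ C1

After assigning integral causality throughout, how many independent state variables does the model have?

b1 stroke at Sf1  (Sf1 (Sf) sets flow on bond)
b0 stroke at I1  (I1: I, integral causality)
b4 stroke at I2  (I2 outputs flow p/I2)
b5 stroke at J1  (C1 outputs effort q/C1)
b2 stroke at R1  (J1: bond 5 brought effort, rest push out)
b3 stroke at R2  (common-e at J1 fixed by 5)

3  (C1, I1, I2 all integral)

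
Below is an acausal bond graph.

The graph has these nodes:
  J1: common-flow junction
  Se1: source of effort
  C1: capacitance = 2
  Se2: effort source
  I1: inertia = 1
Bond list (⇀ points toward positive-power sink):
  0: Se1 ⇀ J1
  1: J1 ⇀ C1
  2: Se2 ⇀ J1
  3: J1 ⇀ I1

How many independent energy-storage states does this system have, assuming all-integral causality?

b0 →J1  (Se1 fixes effort; stroke away)
b2 →J1  (Se2 (Se) sets effort on bond)
b1 →J1  (C1 outputs effort q/C1)
b3 →I1  (J1: last free bond brings flow in)

2  (C1, I1 all integral)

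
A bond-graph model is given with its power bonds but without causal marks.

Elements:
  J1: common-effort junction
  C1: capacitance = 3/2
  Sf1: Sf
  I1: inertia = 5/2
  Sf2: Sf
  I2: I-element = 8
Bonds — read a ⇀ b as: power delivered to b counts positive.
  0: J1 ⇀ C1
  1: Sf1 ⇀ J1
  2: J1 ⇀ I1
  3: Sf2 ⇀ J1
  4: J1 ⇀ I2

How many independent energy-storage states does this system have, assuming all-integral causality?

3  (C1, I1, I2 all integral)

#1 |Sf1  (Sf1 fixes flow; stroke at Sf1)
#3 |Sf2  (Sf2 (Sf) sets flow on bond)
#0 |J1  (C1 integral (e out))
#2 |I1  (common-e at J1 fixed by 0)
#4 |I2  (0-jn J1 has e-setter on 0)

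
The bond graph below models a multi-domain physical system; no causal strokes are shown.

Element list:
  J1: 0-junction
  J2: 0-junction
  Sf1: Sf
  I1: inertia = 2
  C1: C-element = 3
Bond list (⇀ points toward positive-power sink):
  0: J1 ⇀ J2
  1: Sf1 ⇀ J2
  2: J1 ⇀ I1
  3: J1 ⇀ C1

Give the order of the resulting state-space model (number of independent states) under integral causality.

b1 →Sf1  (source Sf1 imposes f)
b0 →J2  (only one effort-in slot at J2)
b2 →I1  (prefer integral on I1)
b3 →J1  (only one effort-in slot at J1)

2  (C1, I1 all integral)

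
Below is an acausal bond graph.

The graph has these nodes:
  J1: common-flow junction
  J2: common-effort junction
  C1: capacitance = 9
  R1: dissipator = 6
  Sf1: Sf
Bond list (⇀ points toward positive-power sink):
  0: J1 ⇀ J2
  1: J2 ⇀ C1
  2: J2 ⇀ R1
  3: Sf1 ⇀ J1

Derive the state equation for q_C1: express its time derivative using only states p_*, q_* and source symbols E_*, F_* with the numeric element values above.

β3 stroke→Sf1  (Sf1 fixes flow; stroke at Sf1)
β0 stroke→J1  (J1 flow already set via bond 3)
β1 stroke→J2  (C1 integral (e out))
β2 stroke→R1  (common-e at J2 fixed by 1)

dq_C1/dt = F_Sf1 - q_C1/54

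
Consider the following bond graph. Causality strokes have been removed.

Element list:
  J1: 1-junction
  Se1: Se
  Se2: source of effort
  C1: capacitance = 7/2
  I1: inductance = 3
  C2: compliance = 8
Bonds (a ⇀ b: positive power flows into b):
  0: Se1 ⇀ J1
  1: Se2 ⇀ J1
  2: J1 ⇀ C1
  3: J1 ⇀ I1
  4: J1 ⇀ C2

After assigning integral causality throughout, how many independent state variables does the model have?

β0 |J1  (Se1 (Se) sets effort on bond)
β1 |J1  (Se2: effort source, stroke at far end)
β2 |J1  (C1 integral (e out))
β3 |I1  (I1 outputs flow p/I1)
β4 |J1  (J1 flow already set via bond 3)

3  (C1, C2, I1 all integral)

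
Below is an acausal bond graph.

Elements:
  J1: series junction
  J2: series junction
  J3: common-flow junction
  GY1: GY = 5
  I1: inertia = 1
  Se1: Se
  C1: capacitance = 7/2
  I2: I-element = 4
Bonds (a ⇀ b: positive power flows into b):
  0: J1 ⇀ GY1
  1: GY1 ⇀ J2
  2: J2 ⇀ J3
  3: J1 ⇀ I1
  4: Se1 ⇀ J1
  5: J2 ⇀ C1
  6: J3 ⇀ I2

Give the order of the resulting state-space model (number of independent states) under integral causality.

b4 →J1  (Se1 fixes effort; stroke away)
b3 →I1  (I1: I, integral causality)
b0 →J1  (common-f at J1 fixed by 3)
b1 →J2  (through GY1, causality inverts; strokes same side of GY1)
b5 →J2  (prefer integral on C1)
b2 →J3  (J2: last free bond brings flow in)
b6 →I2  (closing 1-jn rule on J3)

3  (C1, I1, I2 all integral)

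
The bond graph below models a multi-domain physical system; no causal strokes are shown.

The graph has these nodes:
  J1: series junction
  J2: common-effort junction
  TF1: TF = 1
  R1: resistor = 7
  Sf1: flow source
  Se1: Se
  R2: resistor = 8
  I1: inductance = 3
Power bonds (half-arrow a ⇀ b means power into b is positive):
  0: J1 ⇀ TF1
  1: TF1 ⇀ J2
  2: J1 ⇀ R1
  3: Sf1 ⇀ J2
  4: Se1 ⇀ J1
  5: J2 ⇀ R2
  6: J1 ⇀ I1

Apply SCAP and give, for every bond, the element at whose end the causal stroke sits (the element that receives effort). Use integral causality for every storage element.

b0 stroke at J1
b1 stroke at TF1
b2 stroke at J1
b3 stroke at Sf1
b4 stroke at J1
b5 stroke at J2
b6 stroke at I1

β3 stroke→Sf1  (Sf1: flow source, stroke at near end)
β4 stroke→J1  (Se1 (Se) sets effort on bond)
β6 stroke→I1  (I1 integral (f out))
β0 stroke→J1  (1-jn J1 has f-setter on 6)
β2 stroke→J1  (J1 flow already set via bond 6)
β1 stroke→TF1  (TF TF1: opposite of bond 0)
β5 stroke→J2  (J2: last free bond brings effort in)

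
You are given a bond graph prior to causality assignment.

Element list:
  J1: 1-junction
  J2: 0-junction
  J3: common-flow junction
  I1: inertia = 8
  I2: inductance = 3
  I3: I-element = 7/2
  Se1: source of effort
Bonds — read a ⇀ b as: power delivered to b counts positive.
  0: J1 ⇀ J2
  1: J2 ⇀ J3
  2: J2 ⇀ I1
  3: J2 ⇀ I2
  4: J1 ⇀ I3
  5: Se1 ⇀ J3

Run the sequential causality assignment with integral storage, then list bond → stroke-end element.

bond 5 stroke→J3  (Se1: effort source, stroke at far end)
bond 1 stroke→J2  (closing 1-jn rule on J3)
bond 0 stroke→J1  (0-jn J2 has e-setter on 1)
bond 2 stroke→I1  (J2 effort already set via bond 1)
bond 3 stroke→I2  (common-e at J2 fixed by 1)
bond 4 stroke→I3  (closing 1-jn rule on J1)

β0 stroke→J1
β1 stroke→J2
β2 stroke→I1
β3 stroke→I2
β4 stroke→I3
β5 stroke→J3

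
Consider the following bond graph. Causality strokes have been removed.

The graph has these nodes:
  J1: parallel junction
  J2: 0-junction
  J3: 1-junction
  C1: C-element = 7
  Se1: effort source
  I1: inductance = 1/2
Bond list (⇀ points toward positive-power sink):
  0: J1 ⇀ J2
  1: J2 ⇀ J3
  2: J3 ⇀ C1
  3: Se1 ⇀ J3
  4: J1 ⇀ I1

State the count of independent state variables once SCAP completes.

bond 3 →J3  (source Se1 imposes e)
bond 2 →J3  (C1: C, integral causality)
bond 1 →J2  (J3 needs exactly one f-in)
bond 0 →J1  (J2 effort already set via bond 1)
bond 4 →I1  (common-e at J1 fixed by 0)

2  (C1, I1 all integral)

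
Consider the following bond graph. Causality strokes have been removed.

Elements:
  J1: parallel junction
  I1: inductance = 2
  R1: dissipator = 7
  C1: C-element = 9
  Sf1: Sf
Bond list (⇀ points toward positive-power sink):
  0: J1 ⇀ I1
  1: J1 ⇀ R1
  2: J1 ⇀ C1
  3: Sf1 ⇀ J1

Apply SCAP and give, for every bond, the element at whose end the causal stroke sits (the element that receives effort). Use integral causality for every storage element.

β3 stroke at Sf1  (Sf1 fixes flow; stroke at Sf1)
β0 stroke at I1  (I1 integral (f out))
β2 stroke at J1  (C1: C, integral causality)
β1 stroke at R1  (common-e at J1 fixed by 2)

#0 →I1
#1 →R1
#2 →J1
#3 →Sf1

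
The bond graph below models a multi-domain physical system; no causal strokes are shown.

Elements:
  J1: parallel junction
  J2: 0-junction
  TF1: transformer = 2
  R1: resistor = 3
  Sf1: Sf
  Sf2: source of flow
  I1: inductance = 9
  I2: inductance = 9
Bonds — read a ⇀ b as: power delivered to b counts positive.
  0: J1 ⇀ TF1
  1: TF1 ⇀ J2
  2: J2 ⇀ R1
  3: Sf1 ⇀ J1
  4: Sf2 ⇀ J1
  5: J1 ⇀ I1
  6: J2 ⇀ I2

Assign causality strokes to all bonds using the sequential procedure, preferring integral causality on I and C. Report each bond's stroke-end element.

b0 stroke at J1
b1 stroke at TF1
b2 stroke at J2
b3 stroke at Sf1
b4 stroke at Sf2
b5 stroke at I1
b6 stroke at I2

b3 |Sf1  (Sf1 (Sf) sets flow on bond)
b4 |Sf2  (Sf2 fixes flow; stroke at Sf2)
b5 |I1  (I1: I, integral causality)
b0 |J1  (only one effort-in slot at J1)
b1 |TF1  (TF TF1: opposite of bond 0)
b6 |I2  (I2 integral (f out))
b2 |J2  (closing 0-jn rule on J2)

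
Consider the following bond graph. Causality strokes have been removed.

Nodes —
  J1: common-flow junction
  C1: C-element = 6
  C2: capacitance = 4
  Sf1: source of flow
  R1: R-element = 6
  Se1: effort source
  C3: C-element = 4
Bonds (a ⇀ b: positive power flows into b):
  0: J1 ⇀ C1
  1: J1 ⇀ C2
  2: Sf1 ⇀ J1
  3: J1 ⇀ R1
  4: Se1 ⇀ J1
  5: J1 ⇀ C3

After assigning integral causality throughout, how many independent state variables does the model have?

#2 →Sf1  (Sf1 (Sf) sets flow on bond)
#4 →J1  (Se1 (Se) sets effort on bond)
#0 →J1  (1-jn J1 has f-setter on 2)
#1 →J1  (J1 flow already set via bond 2)
#3 →J1  (J1 flow already set via bond 2)
#5 →J1  (common-f at J1 fixed by 2)

3  (C1, C2, C3 all integral)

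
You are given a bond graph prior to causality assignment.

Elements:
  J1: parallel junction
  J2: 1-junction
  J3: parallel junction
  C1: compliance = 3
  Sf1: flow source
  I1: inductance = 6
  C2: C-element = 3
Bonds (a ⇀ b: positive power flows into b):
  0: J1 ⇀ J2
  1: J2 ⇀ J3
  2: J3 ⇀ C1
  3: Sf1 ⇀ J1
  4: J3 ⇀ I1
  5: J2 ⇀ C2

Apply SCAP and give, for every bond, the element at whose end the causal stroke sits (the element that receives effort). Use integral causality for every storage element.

β0 |J1
β1 |J2
β2 |J3
β3 |Sf1
β4 |I1
β5 |J2

#3 stroke→Sf1  (source Sf1 imposes f)
#0 stroke→J1  (closing 0-jn rule on J1)
#1 stroke→J2  (J2: bond 0 brought flow, rest push out)
#5 stroke→J2  (common-f at J2 fixed by 0)
#2 stroke→J3  (C1 outputs effort q/C1)
#4 stroke→I1  (J3: bond 2 brought effort, rest push out)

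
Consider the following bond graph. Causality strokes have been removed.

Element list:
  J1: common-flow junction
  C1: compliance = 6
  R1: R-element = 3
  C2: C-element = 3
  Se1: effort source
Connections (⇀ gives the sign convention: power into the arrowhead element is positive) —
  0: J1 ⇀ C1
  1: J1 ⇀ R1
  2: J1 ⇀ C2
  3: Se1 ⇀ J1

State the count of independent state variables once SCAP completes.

2  (C1, C2 all integral)

bond 3 →J1  (Se1 fixes effort; stroke away)
bond 0 →J1  (C1 outputs effort q/C1)
bond 2 →J1  (prefer integral on C2)
bond 1 →R1  (J1: last free bond brings flow in)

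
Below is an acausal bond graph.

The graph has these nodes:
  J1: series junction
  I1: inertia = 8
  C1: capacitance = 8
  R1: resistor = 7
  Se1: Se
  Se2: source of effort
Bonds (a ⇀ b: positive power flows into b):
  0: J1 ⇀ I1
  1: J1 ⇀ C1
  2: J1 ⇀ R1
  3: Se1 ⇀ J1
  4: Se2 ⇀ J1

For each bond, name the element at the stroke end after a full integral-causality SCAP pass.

#0 |I1
#1 |J1
#2 |J1
#3 |J1
#4 |J1

b3 →J1  (Se1: effort source, stroke at far end)
b4 →J1  (Se2 fixes effort; stroke away)
b0 →I1  (I1 integral (f out))
b1 →J1  (common-f at J1 fixed by 0)
b2 →J1  (1-jn J1 has f-setter on 0)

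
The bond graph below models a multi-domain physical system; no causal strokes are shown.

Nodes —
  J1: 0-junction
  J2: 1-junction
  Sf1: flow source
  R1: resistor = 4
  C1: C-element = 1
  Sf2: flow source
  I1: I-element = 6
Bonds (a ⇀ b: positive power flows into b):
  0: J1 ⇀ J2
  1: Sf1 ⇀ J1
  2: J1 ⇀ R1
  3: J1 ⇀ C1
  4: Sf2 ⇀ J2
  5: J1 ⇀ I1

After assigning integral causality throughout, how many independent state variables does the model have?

b1 stroke at Sf1  (Sf1: flow source, stroke at near end)
b4 stroke at Sf2  (Sf2 (Sf) sets flow on bond)
b0 stroke at J2  (1-jn J2 has f-setter on 4)
b3 stroke at J1  (C1 integral (e out))
b2 stroke at R1  (0-jn J1 has e-setter on 3)
b5 stroke at I1  (0-jn J1 has e-setter on 3)

2  (C1, I1 all integral)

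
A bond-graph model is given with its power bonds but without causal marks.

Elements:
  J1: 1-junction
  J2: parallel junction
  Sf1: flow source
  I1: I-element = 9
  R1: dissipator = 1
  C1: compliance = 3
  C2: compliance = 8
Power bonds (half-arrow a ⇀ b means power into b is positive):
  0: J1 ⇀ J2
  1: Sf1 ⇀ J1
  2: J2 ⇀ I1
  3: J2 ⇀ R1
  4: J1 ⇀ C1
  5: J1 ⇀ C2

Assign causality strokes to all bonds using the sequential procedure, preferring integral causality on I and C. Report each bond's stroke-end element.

β0 stroke→J1
β1 stroke→Sf1
β2 stroke→I1
β3 stroke→J2
β4 stroke→J1
β5 stroke→J1

b1 →Sf1  (Sf1: flow source, stroke at near end)
b0 →J1  (J1: bond 1 brought flow, rest push out)
b4 →J1  (common-f at J1 fixed by 1)
b5 →J1  (common-f at J1 fixed by 1)
b2 →I1  (prefer integral on I1)
b3 →J2  (only one effort-in slot at J2)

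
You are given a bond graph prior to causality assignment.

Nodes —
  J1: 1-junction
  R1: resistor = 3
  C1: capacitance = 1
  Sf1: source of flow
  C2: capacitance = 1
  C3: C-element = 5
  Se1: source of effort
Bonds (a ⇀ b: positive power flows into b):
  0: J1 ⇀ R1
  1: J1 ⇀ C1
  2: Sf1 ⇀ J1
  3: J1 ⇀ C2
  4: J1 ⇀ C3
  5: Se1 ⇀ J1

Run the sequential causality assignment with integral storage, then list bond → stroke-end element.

β0 →J1
β1 →J1
β2 →Sf1
β3 →J1
β4 →J1
β5 →J1

β2 stroke at Sf1  (source Sf1 imposes f)
β5 stroke at J1  (source Se1 imposes e)
β0 stroke at J1  (J1 flow already set via bond 2)
β1 stroke at J1  (1-jn J1 has f-setter on 2)
β3 stroke at J1  (J1 flow already set via bond 2)
β4 stroke at J1  (1-jn J1 has f-setter on 2)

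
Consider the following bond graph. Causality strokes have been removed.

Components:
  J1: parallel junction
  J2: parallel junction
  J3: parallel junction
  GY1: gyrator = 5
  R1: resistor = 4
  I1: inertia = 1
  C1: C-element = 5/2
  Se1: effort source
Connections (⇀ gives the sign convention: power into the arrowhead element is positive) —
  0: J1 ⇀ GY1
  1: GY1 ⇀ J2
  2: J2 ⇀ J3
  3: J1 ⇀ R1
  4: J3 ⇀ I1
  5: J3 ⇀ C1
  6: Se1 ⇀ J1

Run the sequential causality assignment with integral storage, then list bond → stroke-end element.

#0 |GY1
#1 |GY1
#2 |J2
#3 |R1
#4 |I1
#5 |J3
#6 |J1

bond 6 stroke at J1  (Se1: effort source, stroke at far end)
bond 0 stroke at GY1  (0-jn J1 has e-setter on 6)
bond 3 stroke at R1  (common-e at J1 fixed by 6)
bond 1 stroke at GY1  (GY1 both-in/both-out from 0)
bond 2 stroke at J2  (J2 needs exactly one e-in)
bond 4 stroke at I1  (I1 integral (f out))
bond 5 stroke at J3  (J3: last free bond brings effort in)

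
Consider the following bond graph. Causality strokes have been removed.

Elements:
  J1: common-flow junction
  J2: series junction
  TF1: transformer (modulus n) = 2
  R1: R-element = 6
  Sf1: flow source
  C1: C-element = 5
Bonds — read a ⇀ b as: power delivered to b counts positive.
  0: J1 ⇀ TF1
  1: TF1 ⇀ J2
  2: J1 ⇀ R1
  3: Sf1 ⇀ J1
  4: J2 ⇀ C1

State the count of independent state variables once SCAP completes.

1  (C1 all integral)

b3 stroke at Sf1  (Sf1 fixes flow; stroke at Sf1)
b0 stroke at J1  (1-jn J1 has f-setter on 3)
b2 stroke at J1  (common-f at J1 fixed by 3)
b1 stroke at TF1  (TF1: transformer flips bond 0)
b4 stroke at J2  (common-f at J2 fixed by 1)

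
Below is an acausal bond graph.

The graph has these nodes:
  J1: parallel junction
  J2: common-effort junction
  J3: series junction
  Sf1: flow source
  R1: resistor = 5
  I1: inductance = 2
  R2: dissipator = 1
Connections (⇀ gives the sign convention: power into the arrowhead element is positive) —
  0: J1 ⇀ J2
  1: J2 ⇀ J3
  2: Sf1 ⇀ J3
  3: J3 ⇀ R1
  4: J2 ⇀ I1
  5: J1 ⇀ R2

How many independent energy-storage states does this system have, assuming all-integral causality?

#2 →Sf1  (Sf1: flow source, stroke at near end)
#1 →J3  (common-f at J3 fixed by 2)
#3 →J3  (J3 flow already set via bond 2)
#4 →I1  (I1: I, integral causality)
#0 →J2  (closing 0-jn rule on J2)
#5 →J1  (J1 needs exactly one e-in)

1  (I1 all integral)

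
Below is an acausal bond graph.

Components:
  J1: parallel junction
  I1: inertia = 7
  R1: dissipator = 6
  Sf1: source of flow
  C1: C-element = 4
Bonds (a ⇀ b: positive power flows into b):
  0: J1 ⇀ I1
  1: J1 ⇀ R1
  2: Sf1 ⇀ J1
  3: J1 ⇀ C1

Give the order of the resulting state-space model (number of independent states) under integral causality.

bond 2 stroke→Sf1  (Sf1 (Sf) sets flow on bond)
bond 0 stroke→I1  (prefer integral on I1)
bond 3 stroke→J1  (C1: C, integral causality)
bond 1 stroke→R1  (common-e at J1 fixed by 3)

2  (C1, I1 all integral)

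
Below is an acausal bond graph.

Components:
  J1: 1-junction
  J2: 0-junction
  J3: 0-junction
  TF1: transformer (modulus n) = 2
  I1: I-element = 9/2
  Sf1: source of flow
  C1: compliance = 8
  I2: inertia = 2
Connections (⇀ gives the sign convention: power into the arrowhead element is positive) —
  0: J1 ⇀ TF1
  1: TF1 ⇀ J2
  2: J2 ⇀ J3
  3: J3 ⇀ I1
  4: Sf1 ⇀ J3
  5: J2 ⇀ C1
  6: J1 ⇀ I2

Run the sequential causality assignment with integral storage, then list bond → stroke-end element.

#4 stroke at Sf1  (Sf1 (Sf) sets flow on bond)
#3 stroke at I1  (I1 outputs flow p/I1)
#2 stroke at J3  (closing 0-jn rule on J3)
#5 stroke at J2  (C1 integral (e out))
#1 stroke at TF1  (J2: bond 5 brought effort, rest push out)
#0 stroke at J1  (through TF1, causality passes straight; one stroke at TF1)
#6 stroke at I2  (J1: last free bond brings flow in)

β0 |J1
β1 |TF1
β2 |J3
β3 |I1
β4 |Sf1
β5 |J2
β6 |I2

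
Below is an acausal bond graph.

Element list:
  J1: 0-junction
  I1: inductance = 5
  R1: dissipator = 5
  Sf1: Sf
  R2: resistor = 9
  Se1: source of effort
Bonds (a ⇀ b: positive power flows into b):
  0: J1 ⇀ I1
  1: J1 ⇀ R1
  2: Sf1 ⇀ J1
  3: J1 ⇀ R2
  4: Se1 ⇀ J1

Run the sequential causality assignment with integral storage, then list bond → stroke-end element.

β0 stroke→I1
β1 stroke→R1
β2 stroke→Sf1
β3 stroke→R2
β4 stroke→J1

#2 |Sf1  (source Sf1 imposes f)
#4 |J1  (source Se1 imposes e)
#0 |I1  (common-e at J1 fixed by 4)
#1 |R1  (J1 effort already set via bond 4)
#3 |R2  (common-e at J1 fixed by 4)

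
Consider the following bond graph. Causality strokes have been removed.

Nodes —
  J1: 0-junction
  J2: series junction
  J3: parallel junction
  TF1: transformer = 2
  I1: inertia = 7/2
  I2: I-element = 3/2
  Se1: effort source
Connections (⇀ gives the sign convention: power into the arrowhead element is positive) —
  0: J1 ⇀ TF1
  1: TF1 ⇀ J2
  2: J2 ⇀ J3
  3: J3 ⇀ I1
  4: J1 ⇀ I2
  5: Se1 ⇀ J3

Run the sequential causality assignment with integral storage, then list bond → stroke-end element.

β5 →J3  (Se1 fixes effort; stroke away)
β2 →J2  (J3: bond 5 brought effort, rest push out)
β3 →I1  (J3 effort already set via bond 5)
β1 →TF1  (J2: last free bond brings flow in)
β0 →J1  (TF1: transformer flips bond 1)
β4 →I2  (J1: bond 0 brought effort, rest push out)

bond 0 →J1
bond 1 →TF1
bond 2 →J2
bond 3 →I1
bond 4 →I2
bond 5 →J3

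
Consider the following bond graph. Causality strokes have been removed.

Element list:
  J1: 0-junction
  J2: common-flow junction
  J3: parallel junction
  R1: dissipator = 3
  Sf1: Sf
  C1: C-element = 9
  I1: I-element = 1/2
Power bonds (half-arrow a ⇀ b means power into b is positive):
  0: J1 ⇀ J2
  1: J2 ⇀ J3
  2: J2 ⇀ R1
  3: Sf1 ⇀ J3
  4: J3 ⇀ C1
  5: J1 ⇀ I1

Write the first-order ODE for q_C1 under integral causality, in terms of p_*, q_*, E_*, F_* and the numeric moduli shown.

dq_C1/dt = F_Sf1 - 2*p_I1

b3 |Sf1  (Sf1: flow source, stroke at near end)
b4 |J3  (prefer integral on C1)
b1 |J2  (common-e at J3 fixed by 4)
b5 |I1  (I1 outputs flow p/I1)
b0 |J1  (J1: last free bond brings effort in)
b2 |J2  (J2: bond 0 brought flow, rest push out)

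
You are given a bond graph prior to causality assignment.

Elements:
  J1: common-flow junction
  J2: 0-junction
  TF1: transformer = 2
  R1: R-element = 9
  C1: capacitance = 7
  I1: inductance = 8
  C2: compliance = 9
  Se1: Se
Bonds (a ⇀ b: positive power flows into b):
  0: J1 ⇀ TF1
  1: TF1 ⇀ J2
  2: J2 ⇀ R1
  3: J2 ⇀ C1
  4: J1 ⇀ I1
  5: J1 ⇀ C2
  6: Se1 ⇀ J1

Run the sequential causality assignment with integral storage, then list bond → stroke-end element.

β6 |J1  (source Se1 imposes e)
β3 |J2  (C1 outputs effort q/C1)
β1 |TF1  (0-jn J2 has e-setter on 3)
β2 |R1  (J2 effort already set via bond 3)
β0 |J1  (TF TF1: opposite of bond 1)
β4 |I1  (I1 integral (f out))
β5 |J1  (J1: bond 4 brought flow, rest push out)

#0 stroke→J1
#1 stroke→TF1
#2 stroke→R1
#3 stroke→J2
#4 stroke→I1
#5 stroke→J1
#6 stroke→J1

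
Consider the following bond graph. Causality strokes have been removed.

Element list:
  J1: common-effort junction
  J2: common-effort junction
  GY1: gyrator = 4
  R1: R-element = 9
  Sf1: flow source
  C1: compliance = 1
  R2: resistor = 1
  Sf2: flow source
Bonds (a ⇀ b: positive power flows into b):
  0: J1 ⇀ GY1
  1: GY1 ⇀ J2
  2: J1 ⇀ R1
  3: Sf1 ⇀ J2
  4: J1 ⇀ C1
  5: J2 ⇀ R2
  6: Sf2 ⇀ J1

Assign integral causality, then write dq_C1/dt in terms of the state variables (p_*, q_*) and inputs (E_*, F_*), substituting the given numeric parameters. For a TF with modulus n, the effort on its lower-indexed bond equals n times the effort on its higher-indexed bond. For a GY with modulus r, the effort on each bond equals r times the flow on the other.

dq_C1/dt = -F_Sf1/4 + F_Sf2 - 25*q_C1/144

b3 |Sf1  (Sf1 fixes flow; stroke at Sf1)
b6 |Sf2  (source Sf2 imposes f)
b4 |J1  (C1 integral (e out))
b0 |GY1  (J1 effort already set via bond 4)
b2 |R1  (J1 effort already set via bond 4)
b1 |GY1  (through GY1, causality inverts; strokes same side of GY1)
b5 |J2  (J2 needs exactly one e-in)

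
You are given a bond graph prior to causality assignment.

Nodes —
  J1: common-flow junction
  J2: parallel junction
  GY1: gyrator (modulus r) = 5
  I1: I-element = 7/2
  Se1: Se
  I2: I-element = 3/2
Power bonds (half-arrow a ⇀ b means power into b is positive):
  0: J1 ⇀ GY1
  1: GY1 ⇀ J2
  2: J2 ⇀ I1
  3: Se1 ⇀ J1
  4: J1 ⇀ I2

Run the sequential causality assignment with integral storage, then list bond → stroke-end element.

b0 stroke→J1
b1 stroke→J2
b2 stroke→I1
b3 stroke→J1
b4 stroke→I2

β3 |J1  (source Se1 imposes e)
β2 |I1  (I1: I, integral causality)
β1 |J2  (J2 needs exactly one e-in)
β0 |J1  (GY1 both-in/both-out from 1)
β4 |I2  (closing 1-jn rule on J1)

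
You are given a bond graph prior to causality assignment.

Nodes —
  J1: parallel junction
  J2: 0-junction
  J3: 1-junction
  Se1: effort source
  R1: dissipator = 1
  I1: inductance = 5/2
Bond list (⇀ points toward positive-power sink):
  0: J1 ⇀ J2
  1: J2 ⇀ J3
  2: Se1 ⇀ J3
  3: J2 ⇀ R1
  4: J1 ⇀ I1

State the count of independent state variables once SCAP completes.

1  (I1 all integral)

b2 →J3  (source Se1 imposes e)
b1 →J2  (J3 needs exactly one f-in)
b0 →J1  (common-e at J2 fixed by 1)
b3 →R1  (J2 effort already set via bond 1)
b4 →I1  (0-jn J1 has e-setter on 0)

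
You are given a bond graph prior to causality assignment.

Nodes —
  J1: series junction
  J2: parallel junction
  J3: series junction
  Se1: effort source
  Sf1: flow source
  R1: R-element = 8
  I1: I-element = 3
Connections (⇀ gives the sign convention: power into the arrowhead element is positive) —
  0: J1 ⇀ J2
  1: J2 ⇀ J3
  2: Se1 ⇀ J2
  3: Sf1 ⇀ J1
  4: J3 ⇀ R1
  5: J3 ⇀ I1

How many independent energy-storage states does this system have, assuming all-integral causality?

1  (I1 all integral)

bond 2 stroke at J2  (Se1 (Se) sets effort on bond)
bond 3 stroke at Sf1  (Sf1 (Sf) sets flow on bond)
bond 0 stroke at J1  (1-jn J1 has f-setter on 3)
bond 1 stroke at J3  (J2 effort already set via bond 2)
bond 5 stroke at I1  (I1 outputs flow p/I1)
bond 4 stroke at J3  (J3 flow already set via bond 5)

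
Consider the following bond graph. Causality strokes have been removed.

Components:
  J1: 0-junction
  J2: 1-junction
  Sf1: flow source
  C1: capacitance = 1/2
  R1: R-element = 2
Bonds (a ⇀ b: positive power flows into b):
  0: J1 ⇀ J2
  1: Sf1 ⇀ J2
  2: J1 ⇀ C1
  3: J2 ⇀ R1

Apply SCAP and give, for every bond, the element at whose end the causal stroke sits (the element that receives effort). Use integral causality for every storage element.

bond 0 stroke→J2
bond 1 stroke→Sf1
bond 2 stroke→J1
bond 3 stroke→J2

bond 1 |Sf1  (Sf1 fixes flow; stroke at Sf1)
bond 0 |J2  (J2 flow already set via bond 1)
bond 3 |J2  (J2: bond 1 brought flow, rest push out)
bond 2 |J1  (J1: last free bond brings effort in)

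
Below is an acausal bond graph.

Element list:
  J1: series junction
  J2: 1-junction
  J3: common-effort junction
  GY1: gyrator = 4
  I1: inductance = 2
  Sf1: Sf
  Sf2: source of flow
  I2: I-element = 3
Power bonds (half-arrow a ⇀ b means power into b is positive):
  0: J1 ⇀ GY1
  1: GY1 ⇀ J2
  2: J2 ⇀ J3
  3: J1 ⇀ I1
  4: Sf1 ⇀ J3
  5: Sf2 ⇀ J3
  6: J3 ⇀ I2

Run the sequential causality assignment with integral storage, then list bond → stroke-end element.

b0 →J1
b1 →J2
b2 →J3
b3 →I1
b4 →Sf1
b5 →Sf2
b6 →I2

bond 4 →Sf1  (Sf1: flow source, stroke at near end)
bond 5 →Sf2  (Sf2 fixes flow; stroke at Sf2)
bond 3 →I1  (I1 outputs flow p/I1)
bond 0 →J1  (common-f at J1 fixed by 3)
bond 1 →J2  (GY1: gyrator matches bond 0)
bond 2 →J3  (J2: last free bond brings flow in)
bond 6 →I2  (J3 effort already set via bond 2)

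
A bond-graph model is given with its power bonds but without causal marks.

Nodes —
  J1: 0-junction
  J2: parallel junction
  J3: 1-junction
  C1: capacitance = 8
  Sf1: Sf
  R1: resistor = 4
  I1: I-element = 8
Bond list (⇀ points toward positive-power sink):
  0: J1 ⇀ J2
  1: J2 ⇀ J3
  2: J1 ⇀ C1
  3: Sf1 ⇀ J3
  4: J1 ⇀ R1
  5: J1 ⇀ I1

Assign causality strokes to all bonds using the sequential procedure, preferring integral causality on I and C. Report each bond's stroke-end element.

b3 stroke→Sf1  (source Sf1 imposes f)
b1 stroke→J3  (1-jn J3 has f-setter on 3)
b0 stroke→J2  (closing 0-jn rule on J2)
b2 stroke→J1  (C1 integral (e out))
b4 stroke→R1  (common-e at J1 fixed by 2)
b5 stroke→I1  (J1: bond 2 brought effort, rest push out)

bond 0 |J2
bond 1 |J3
bond 2 |J1
bond 3 |Sf1
bond 4 |R1
bond 5 |I1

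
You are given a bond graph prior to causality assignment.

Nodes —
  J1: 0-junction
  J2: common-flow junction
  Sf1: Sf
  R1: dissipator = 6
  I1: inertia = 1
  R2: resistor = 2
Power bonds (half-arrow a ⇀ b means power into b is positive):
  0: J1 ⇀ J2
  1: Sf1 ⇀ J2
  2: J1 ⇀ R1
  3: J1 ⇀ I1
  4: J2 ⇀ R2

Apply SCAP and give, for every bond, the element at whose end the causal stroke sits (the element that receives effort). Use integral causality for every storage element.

b0 |J2
b1 |Sf1
b2 |J1
b3 |I1
b4 |J2

β1 |Sf1  (Sf1: flow source, stroke at near end)
β0 |J2  (J2 flow already set via bond 1)
β4 |J2  (common-f at J2 fixed by 1)
β3 |I1  (prefer integral on I1)
β2 |J1  (closing 0-jn rule on J1)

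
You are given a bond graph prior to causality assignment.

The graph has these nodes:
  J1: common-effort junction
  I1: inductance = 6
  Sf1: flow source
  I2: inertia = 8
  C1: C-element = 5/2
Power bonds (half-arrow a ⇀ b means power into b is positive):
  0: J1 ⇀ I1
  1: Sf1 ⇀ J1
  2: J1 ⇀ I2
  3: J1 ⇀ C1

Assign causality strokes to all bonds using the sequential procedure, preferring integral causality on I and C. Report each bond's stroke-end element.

bond 0 |I1
bond 1 |Sf1
bond 2 |I2
bond 3 |J1

b1 |Sf1  (Sf1 (Sf) sets flow on bond)
b0 |I1  (I1: I, integral causality)
b2 |I2  (prefer integral on I2)
b3 |J1  (closing 0-jn rule on J1)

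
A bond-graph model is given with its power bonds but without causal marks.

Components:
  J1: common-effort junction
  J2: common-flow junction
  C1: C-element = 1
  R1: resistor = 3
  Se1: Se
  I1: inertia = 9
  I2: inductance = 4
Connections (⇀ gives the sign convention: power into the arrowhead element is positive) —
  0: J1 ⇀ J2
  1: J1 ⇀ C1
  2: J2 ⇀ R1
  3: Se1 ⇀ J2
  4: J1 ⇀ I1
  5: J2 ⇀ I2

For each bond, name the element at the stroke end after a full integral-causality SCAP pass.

#0 stroke→J2
#1 stroke→J1
#2 stroke→J2
#3 stroke→J2
#4 stroke→I1
#5 stroke→I2

b3 →J2  (Se1 fixes effort; stroke away)
b1 →J1  (C1: C, integral causality)
b0 →J2  (J1 effort already set via bond 1)
b4 →I1  (J1: bond 1 brought effort, rest push out)
b5 →I2  (prefer integral on I2)
b2 →J2  (J2 flow already set via bond 5)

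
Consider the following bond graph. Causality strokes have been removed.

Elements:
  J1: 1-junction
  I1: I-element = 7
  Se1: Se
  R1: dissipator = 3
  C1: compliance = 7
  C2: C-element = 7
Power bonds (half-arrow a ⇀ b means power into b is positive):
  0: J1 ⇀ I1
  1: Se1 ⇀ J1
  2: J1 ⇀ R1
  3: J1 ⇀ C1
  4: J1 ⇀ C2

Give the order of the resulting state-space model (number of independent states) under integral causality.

b1 |J1  (source Se1 imposes e)
b0 |I1  (prefer integral on I1)
b2 |J1  (J1 flow already set via bond 0)
b3 |J1  (1-jn J1 has f-setter on 0)
b4 |J1  (common-f at J1 fixed by 0)

3  (C1, C2, I1 all integral)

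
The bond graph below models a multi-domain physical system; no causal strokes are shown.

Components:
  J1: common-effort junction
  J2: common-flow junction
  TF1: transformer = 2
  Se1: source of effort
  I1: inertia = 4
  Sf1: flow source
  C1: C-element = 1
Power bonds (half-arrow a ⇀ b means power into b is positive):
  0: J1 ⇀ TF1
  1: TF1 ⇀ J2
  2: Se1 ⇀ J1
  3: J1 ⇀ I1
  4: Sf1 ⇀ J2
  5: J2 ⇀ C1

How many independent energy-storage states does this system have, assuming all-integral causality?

#2 →J1  (Se1: effort source, stroke at far end)
#4 →Sf1  (Sf1: flow source, stroke at near end)
#0 →TF1  (J1 effort already set via bond 2)
#3 →I1  (common-e at J1 fixed by 2)
#1 →J2  (common-f at J2 fixed by 4)
#5 →J2  (common-f at J2 fixed by 4)

2  (C1, I1 all integral)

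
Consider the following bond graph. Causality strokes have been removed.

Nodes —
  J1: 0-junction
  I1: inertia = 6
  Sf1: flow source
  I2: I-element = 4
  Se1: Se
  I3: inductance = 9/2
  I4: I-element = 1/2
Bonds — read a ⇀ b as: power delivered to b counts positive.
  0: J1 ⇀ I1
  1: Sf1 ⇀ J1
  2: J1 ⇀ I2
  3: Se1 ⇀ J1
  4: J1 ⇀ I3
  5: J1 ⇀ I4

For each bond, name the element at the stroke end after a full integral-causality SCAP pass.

#0 stroke at I1
#1 stroke at Sf1
#2 stroke at I2
#3 stroke at J1
#4 stroke at I3
#5 stroke at I4

#1 stroke at Sf1  (Sf1 fixes flow; stroke at Sf1)
#3 stroke at J1  (Se1 (Se) sets effort on bond)
#0 stroke at I1  (J1 effort already set via bond 3)
#2 stroke at I2  (common-e at J1 fixed by 3)
#4 stroke at I3  (J1 effort already set via bond 3)
#5 stroke at I4  (common-e at J1 fixed by 3)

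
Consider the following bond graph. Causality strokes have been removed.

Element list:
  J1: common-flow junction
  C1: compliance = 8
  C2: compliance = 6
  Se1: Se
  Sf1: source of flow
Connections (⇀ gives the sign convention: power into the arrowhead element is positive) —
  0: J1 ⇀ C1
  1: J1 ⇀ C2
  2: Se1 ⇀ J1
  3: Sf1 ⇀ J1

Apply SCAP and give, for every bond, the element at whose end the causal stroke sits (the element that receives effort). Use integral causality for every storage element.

bond 0 stroke→J1
bond 1 stroke→J1
bond 2 stroke→J1
bond 3 stroke→Sf1

b2 stroke→J1  (Se1 (Se) sets effort on bond)
b3 stroke→Sf1  (Sf1 (Sf) sets flow on bond)
b0 stroke→J1  (J1 flow already set via bond 3)
b1 stroke→J1  (1-jn J1 has f-setter on 3)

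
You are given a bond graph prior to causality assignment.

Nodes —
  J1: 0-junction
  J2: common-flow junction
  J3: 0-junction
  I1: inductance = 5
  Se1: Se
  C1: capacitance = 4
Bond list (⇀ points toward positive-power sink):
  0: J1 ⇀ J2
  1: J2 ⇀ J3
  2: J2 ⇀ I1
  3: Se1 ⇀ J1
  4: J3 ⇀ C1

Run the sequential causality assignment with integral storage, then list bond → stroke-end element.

#3 →J1  (Se1: effort source, stroke at far end)
#0 →J2  (J1 effort already set via bond 3)
#2 →I1  (I1 integral (f out))
#1 →J2  (J2 flow already set via bond 2)
#4 →J3  (J3 needs exactly one e-in)

bond 0 →J2
bond 1 →J2
bond 2 →I1
bond 3 →J1
bond 4 →J3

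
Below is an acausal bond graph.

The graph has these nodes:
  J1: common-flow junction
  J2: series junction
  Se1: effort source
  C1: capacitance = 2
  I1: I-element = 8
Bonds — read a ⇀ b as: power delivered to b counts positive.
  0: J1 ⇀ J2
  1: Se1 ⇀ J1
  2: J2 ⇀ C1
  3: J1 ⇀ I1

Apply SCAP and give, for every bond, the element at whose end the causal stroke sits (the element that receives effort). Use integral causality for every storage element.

bond 1 stroke at J1  (source Se1 imposes e)
bond 2 stroke at J2  (C1 integral (e out))
bond 0 stroke at J1  (only one flow-in slot at J2)
bond 3 stroke at I1  (only one flow-in slot at J1)

b0 →J1
b1 →J1
b2 →J2
b3 →I1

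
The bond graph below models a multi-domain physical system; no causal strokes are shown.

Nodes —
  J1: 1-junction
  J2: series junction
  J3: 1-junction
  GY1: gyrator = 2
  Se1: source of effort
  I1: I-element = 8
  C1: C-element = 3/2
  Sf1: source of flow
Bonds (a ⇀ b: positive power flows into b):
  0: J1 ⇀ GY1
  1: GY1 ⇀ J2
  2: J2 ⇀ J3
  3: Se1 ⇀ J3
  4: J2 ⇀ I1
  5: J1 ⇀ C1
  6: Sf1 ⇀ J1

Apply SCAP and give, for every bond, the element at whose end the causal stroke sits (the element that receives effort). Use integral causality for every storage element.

bond 0 |J1
bond 1 |J2
bond 2 |J2
bond 3 |J3
bond 4 |I1
bond 5 |J1
bond 6 |Sf1

β3 |J3  (Se1: effort source, stroke at far end)
β6 |Sf1  (Sf1 fixes flow; stroke at Sf1)
β0 |J1  (J1 flow already set via bond 6)
β5 |J1  (J1: bond 6 brought flow, rest push out)
β2 |J2  (only one flow-in slot at J3)
β1 |J2  (GY1 both-in/both-out from 0)
β4 |I1  (closing 1-jn rule on J2)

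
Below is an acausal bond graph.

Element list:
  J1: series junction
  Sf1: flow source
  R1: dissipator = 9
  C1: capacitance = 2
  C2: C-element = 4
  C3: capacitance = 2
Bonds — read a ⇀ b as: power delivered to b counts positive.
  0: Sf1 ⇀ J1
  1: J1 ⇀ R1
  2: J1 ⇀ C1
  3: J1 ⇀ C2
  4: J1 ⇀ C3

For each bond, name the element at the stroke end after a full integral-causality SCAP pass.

#0 |Sf1  (Sf1 fixes flow; stroke at Sf1)
#1 |J1  (common-f at J1 fixed by 0)
#2 |J1  (J1: bond 0 brought flow, rest push out)
#3 |J1  (common-f at J1 fixed by 0)
#4 |J1  (common-f at J1 fixed by 0)

b0 stroke at Sf1
b1 stroke at J1
b2 stroke at J1
b3 stroke at J1
b4 stroke at J1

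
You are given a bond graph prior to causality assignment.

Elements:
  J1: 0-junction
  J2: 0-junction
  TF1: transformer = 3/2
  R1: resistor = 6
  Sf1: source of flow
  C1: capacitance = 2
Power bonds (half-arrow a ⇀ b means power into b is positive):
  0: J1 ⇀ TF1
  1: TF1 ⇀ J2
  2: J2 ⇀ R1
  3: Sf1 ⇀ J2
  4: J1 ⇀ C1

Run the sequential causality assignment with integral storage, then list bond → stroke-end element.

bond 0 →TF1
bond 1 →J2
bond 2 →R1
bond 3 →Sf1
bond 4 →J1

b3 |Sf1  (Sf1 (Sf) sets flow on bond)
b4 |J1  (C1: C, integral causality)
b0 |TF1  (common-e at J1 fixed by 4)
b1 |J2  (TF1: transformer flips bond 0)
b2 |R1  (0-jn J2 has e-setter on 1)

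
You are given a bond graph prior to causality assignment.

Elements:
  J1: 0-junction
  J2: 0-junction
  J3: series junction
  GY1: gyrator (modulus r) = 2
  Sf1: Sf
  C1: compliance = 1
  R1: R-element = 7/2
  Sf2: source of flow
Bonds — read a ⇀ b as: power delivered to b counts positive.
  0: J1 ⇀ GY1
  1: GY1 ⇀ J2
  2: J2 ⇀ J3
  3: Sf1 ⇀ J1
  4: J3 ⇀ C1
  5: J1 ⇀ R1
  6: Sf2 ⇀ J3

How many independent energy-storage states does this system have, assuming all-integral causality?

β3 stroke→Sf1  (Sf1 (Sf) sets flow on bond)
β6 stroke→Sf2  (Sf2: flow source, stroke at near end)
β2 stroke→J3  (1-jn J3 has f-setter on 6)
β4 stroke→J3  (1-jn J3 has f-setter on 6)
β1 stroke→J2  (J2: last free bond brings effort in)
β0 stroke→J1  (GY1: gyrator matches bond 1)
β5 stroke→R1  (common-e at J1 fixed by 0)

1  (C1 all integral)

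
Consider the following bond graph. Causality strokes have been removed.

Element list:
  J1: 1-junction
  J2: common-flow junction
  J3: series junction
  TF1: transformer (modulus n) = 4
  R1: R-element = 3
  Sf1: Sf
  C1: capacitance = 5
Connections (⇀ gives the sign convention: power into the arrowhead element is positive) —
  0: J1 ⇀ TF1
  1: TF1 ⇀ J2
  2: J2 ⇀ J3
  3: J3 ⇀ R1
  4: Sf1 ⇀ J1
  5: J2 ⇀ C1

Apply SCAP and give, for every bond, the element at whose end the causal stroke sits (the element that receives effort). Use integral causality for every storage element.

bond 0 stroke at J1
bond 1 stroke at TF1
bond 2 stroke at J2
bond 3 stroke at J3
bond 4 stroke at Sf1
bond 5 stroke at J2

bond 4 →Sf1  (Sf1 fixes flow; stroke at Sf1)
bond 0 →J1  (J1 flow already set via bond 4)
bond 1 →TF1  (TF TF1: opposite of bond 0)
bond 2 →J2  (J2: bond 1 brought flow, rest push out)
bond 5 →J2  (J2: bond 1 brought flow, rest push out)
bond 3 →J3  (J3 flow already set via bond 2)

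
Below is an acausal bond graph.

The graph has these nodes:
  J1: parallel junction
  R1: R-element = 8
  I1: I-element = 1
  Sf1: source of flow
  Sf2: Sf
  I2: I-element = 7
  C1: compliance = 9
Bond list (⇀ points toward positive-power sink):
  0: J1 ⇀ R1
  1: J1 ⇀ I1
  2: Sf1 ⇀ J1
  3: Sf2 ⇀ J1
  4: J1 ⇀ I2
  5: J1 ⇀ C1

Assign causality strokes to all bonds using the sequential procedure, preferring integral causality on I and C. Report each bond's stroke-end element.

bond 2 →Sf1  (source Sf1 imposes f)
bond 3 →Sf2  (Sf2 fixes flow; stroke at Sf2)
bond 1 →I1  (prefer integral on I1)
bond 4 →I2  (I2 outputs flow p/I2)
bond 5 →J1  (prefer integral on C1)
bond 0 →R1  (J1: bond 5 brought effort, rest push out)

#0 |R1
#1 |I1
#2 |Sf1
#3 |Sf2
#4 |I2
#5 |J1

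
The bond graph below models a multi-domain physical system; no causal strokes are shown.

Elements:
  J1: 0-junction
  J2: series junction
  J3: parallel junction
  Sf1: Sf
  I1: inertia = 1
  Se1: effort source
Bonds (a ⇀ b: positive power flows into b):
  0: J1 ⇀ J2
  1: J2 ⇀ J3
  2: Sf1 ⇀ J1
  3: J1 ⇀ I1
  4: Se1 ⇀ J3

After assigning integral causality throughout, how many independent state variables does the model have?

#2 stroke→Sf1  (Sf1: flow source, stroke at near end)
#4 stroke→J3  (Se1: effort source, stroke at far end)
#1 stroke→J2  (common-e at J3 fixed by 4)
#0 stroke→J1  (only one flow-in slot at J2)
#3 stroke→I1  (J1 effort already set via bond 0)

1  (I1 all integral)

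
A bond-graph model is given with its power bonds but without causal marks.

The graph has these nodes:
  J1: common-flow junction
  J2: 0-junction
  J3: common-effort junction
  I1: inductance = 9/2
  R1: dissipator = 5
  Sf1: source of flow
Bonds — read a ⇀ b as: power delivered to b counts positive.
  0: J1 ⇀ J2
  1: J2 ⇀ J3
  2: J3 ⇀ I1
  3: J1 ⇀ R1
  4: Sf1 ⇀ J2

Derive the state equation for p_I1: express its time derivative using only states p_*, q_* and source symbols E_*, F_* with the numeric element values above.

dp_I1/dt = 5*F_Sf1 - 10*p_I1/9

b4 |Sf1  (Sf1 fixes flow; stroke at Sf1)
b2 |I1  (I1: I, integral causality)
b1 |J3  (only one effort-in slot at J3)
b0 |J2  (only one effort-in slot at J2)
b3 |J1  (J1: bond 0 brought flow, rest push out)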